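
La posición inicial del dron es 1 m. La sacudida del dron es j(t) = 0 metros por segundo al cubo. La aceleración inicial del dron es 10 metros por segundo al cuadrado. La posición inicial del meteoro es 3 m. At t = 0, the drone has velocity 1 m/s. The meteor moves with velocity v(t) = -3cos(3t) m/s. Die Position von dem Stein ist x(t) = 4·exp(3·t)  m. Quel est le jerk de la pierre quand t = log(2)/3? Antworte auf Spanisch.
Partiendo de la posición x(t) = 4·exp(3·t), tomamos 3 derivadas. La derivada de la posición da la velocidad: v(t) = 12·exp(3·t). Tomando d/dt de v(t), encontramos a(t) = 36·exp(3·t). Derivando la aceleración, obtenemos la sacudida: j(t) = 108·exp(3·t). Tenemos la sacudida j(t) = 108·exp(3·t). Sustituyendo t = log(2)/3: j(log(2)/3) = 216.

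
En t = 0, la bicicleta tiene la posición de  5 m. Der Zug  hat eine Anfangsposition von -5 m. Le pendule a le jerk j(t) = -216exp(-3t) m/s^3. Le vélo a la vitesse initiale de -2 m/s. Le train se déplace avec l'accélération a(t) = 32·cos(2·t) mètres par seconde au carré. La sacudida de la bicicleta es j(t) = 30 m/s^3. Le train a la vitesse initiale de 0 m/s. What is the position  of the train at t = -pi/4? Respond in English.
To solve this, we need to take 2 integrals of our acceleration equation a(t) = 32·cos(2·t). Finding the antiderivative of a(t) and using v(0) = 0: v(t) = 16·sin(2·t). Integrating velocity and using the initial condition x(0) = -5, we get x(t) = 3 - 8·cos(2·t). Using x(t) = 3 - 8·cos(2·t) and substituting t = -pi/4, we find x = 3.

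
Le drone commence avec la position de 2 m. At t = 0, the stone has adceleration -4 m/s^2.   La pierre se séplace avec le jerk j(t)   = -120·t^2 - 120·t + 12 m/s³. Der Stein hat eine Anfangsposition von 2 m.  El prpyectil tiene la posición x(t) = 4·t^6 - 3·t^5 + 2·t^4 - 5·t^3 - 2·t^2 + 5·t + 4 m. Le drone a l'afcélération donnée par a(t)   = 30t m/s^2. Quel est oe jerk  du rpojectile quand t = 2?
Pour résoudre ceci, nous devons prendre 3 dérivées de notre équation de la position x(t) = 4·t^6 - 3·t^5 + 2·t^4 - 5·t^3 - 2·t^2 + 5·t + 4. La dérivée de la position donne la vitesse: v(t) = 24·t^5 - 15·t^4 + 8·t^3 - 15·t^2 - 4·t + 5. En prenant d/dt de v(t), nous trouvons a(t) = 120·t^4 - 60·t^3 + 24·t^2 - 30·t - 4. En dérivant l'accélération, nous obtenons le jerk: j(t) = 480·t^3 - 180·t^2 + 48·t - 30. En utilisant j(t) = 480·t^3 - 180·t^2 + 48·t - 30 et en substituant t = 2, nous trouvons j = 3186.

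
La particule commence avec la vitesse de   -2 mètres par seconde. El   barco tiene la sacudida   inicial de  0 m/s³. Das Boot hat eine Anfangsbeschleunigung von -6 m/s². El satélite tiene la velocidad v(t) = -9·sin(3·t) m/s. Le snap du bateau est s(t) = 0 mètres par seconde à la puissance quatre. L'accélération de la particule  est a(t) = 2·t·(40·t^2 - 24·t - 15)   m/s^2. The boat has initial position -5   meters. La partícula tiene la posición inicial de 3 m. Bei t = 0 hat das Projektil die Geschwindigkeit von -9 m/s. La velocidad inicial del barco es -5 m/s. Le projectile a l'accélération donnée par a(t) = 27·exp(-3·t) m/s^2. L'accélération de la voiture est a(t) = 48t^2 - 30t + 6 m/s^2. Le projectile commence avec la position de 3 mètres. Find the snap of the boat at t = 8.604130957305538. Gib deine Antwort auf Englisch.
Using s(t) = 0 and substituting t = 8.604130957305538, we find s = 0.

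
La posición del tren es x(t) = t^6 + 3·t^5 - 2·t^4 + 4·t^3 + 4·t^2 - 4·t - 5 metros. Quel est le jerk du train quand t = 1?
En partant de la position x(t) = t^6 + 3·t^5 - 2·t^4 + 4·t^3 + 4·t^2 - 4·t - 5, nous prenons 3 dérivées. En dérivant la position, nous obtenons la vitesse: v(t) = 6·t^5 + 15·t^4 - 8·t^3 + 12·t^2 + 8·t - 4. En dérivant la vitesse, nous obtenons l'accélération: a(t) = 30·t^4 + 60·t^3 - 24·t^2 + 24·t + 8. En dérivant l'accélération, nous obtenons le jerk: j(t) = 120·t^3 + 180·t^2 - 48·t + 24. En utilisant j(t) = 120·t^3 + 180·t^2 - 48·t + 24 et en substituant t = 1, nous trouvons j = 276.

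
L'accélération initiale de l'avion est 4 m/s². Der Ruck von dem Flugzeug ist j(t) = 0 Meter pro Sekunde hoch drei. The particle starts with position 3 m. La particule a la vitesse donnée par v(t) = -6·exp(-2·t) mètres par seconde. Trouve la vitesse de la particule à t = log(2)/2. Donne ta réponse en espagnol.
Usando v(t) = -6·exp(-2·t) y sustituyendo t = log(2)/2, encontramos v = -3.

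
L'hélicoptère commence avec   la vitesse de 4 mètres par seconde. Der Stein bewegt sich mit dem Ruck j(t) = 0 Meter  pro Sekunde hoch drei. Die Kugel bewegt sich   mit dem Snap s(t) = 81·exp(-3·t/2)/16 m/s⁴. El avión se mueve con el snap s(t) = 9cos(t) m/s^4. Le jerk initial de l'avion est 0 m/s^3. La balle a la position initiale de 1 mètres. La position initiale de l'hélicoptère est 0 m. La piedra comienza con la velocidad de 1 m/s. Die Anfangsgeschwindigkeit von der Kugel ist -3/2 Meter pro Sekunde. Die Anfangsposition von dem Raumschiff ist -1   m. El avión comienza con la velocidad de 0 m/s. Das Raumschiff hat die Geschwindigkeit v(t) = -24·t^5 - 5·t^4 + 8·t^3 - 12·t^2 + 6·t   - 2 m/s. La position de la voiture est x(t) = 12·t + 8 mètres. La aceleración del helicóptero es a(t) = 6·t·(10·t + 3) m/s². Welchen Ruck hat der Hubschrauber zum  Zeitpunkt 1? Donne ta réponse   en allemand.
Wir müssen unsere Gleichung für die Beschleunigung a(t) = 6·t·(10·t + 3) 1-mal ableiten. Die Ableitung von der Beschleunigung ergibt den Ruck: j(t) = 120·t + 18. Wir haben den Ruck j(t) = 120·t + 18. Durch Einsetzen von t = 1: j(1) = 138.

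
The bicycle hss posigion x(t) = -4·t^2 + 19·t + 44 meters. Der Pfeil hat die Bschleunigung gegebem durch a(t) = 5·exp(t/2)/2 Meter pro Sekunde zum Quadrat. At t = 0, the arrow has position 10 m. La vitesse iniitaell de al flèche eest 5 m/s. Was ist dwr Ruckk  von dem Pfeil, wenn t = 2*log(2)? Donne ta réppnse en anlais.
Starting from acceleration a(t) = 5·exp(t/2)/2, we take 1 derivative. The derivative of acceleration gives jerk: j(t) = 5·exp(t/2)/4. From the given jerk equation j(t) = 5·exp(t/2)/4, we substitute t = 2*log(2) to get j = 5/2.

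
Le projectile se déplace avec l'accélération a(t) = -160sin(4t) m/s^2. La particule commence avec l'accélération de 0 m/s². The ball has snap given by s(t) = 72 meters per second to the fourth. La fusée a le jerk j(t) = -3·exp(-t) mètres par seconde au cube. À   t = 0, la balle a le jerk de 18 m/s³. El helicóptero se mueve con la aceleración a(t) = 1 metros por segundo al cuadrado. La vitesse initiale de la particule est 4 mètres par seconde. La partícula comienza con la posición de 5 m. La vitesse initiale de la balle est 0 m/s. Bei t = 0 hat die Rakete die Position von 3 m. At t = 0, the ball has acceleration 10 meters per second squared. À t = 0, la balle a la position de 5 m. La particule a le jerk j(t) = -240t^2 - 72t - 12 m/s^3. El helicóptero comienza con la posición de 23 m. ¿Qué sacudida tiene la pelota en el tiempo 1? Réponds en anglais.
Starting from snap s(t) = 72, we take 1 integral. Taking ∫s(t)dt and applying j(0) = 18, we find j(t) = 72·t + 18. Using j(t) = 72·t + 18 and substituting t = 1, we find j = 90.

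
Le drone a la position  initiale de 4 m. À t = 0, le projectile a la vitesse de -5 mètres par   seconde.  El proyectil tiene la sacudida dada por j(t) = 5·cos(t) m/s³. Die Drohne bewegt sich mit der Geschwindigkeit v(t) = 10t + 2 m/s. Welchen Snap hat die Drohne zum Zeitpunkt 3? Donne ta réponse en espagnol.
Debemos derivar nuestra ecuación de la velocidad v(t) = 10·t + 2 3 veces. Tomando d/dt de v(t), encontramos a(t) = 10. Derivando la aceleración, obtenemos la sacudida: j(t) = 0. Tomando d/dt de j(t), encontramos s(t) = 0. Tenemos el snap s(t) = 0. Sustituyendo t = 3: s(3) = 0.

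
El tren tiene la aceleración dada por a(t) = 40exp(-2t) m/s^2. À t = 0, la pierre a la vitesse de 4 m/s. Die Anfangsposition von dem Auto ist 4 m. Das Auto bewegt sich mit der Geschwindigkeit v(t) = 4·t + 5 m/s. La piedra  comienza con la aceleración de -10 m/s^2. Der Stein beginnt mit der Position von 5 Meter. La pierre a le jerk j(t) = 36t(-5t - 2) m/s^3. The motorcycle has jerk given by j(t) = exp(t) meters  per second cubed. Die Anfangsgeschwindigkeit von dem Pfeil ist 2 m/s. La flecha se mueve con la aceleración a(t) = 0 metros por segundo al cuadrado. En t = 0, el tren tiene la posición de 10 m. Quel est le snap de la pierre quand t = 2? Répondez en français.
Pour résoudre ceci, nous devons prendre 1 dérivée de notre équation du jerk j(t) = 36·t·(-5·t - 2). La dérivée du jerk donne le snap: s(t) = -360·t - 72. Nous avons le snap s(t) = -360·t - 72. En substituant t = 2: s(2) = -792.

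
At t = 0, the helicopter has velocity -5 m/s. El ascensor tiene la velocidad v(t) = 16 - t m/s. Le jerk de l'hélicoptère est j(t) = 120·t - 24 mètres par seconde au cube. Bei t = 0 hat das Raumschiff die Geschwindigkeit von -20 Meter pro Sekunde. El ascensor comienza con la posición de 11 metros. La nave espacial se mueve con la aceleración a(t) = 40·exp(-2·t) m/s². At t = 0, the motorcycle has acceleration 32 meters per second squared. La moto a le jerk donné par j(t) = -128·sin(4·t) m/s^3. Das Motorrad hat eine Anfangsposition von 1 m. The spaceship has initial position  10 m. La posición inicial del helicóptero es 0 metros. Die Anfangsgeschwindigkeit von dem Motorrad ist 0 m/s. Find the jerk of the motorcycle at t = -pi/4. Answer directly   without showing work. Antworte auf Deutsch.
j(-pi/4) = 0.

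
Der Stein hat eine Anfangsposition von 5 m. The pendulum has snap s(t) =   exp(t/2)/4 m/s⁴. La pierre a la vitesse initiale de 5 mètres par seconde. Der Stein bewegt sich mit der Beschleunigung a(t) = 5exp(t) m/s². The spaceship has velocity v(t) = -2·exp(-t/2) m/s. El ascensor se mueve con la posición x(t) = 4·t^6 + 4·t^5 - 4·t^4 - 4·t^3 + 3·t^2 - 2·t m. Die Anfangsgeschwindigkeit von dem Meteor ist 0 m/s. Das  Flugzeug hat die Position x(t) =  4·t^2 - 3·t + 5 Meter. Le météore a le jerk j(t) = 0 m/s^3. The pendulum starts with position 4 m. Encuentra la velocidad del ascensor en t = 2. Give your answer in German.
Ausgehend von der Position x(t) = 4·t^6 + 4·t^5 - 4·t^4 - 4·t^3 + 3·t^2 - 2·t, nehmen wir 1 Ableitung. Durch Ableiten von der Position erhalten wir die Geschwindigkeit: v(t) = 24·t^5 + 20·t^4 - 16·t^3 - 12·t^2 + 6·t - 2. Wir haben die Geschwindigkeit v(t) = 24·t^5 + 20·t^4 - 16·t^3 - 12·t^2 + 6·t - 2. Durch Einsetzen von t = 2: v(2) = 922.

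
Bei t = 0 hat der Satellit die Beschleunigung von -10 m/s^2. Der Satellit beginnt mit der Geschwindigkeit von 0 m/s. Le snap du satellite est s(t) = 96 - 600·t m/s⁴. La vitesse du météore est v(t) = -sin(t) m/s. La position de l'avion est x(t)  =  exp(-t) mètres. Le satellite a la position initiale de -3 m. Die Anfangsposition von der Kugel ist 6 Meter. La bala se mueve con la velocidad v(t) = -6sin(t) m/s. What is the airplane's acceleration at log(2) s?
Starting from position x(t) = exp(-t), we take 2 derivatives. The derivative of position gives velocity: v(t) = -exp(-t). The derivative of velocity gives acceleration: a(t) = exp(-t). We have acceleration a(t) = exp(-t). Substituting t = log(2): a(log(2)) = 1/2.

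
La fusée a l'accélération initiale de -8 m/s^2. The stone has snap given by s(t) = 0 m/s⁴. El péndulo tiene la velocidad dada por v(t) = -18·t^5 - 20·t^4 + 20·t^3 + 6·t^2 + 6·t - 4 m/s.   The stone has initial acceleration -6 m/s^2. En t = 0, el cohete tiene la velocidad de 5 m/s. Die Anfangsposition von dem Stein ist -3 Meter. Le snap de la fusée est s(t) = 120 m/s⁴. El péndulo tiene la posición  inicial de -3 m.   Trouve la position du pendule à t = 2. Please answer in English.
We need to integrate our velocity equation v(t) = -18·t^5 - 20·t^4 + 20·t^3 + 6·t^2 + 6·t - 4 1 time. The antiderivative of velocity is position. Using x(0) = -3, we get x(t) = -3·t^6 - 4·t^5 + 5·t^4 + 2·t^3 + 3·t^2 - 4·t - 3. We have position x(t) = -3·t^6 - 4·t^5 + 5·t^4 + 2·t^3 + 3·t^2 - 4·t - 3. Substituting t = 2: x(2) = -223.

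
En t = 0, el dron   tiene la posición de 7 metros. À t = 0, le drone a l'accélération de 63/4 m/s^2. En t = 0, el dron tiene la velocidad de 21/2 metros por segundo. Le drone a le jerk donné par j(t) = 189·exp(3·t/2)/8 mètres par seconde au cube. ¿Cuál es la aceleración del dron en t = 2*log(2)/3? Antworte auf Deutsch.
Um dies zu lösen, müssen wir 1 Stammfunktion unserer Gleichung für den Ruck j(t) = 189·exp(3·t/2)/8 finden. Die Stammfunktion von dem Ruck ist die Beschleunigung. Mit a(0) = 63/4 erhalten wir a(t) = 63·exp(3·t/2)/4. Mit a(t) = 63·exp(3·t/2)/4 und Einsetzen von t = 2*log(2)/3, finden wir a = 63/2.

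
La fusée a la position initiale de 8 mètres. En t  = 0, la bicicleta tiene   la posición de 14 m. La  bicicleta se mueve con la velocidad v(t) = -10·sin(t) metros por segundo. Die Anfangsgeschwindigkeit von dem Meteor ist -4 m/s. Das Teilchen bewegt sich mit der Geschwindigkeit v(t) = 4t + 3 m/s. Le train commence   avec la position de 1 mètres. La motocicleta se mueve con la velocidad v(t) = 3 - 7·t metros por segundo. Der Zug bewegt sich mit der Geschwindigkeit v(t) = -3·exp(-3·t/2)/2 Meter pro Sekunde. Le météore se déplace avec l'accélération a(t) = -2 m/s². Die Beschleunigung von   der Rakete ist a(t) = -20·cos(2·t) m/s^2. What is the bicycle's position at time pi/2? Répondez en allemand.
Um dies zu lösen, müssen wir 1 Stammfunktion unserer Gleichung für die Geschwindigkeit v(t) = -10·sin(t) finden. Das Integral von der Geschwindigkeit ist die Position. Mit x(0) = 14 erhalten wir x(t) = 10·cos(t) + 4. Wir haben die Position x(t) = 10·cos(t) + 4. Durch Einsetzen von t = pi/2: x(pi/2) = 4.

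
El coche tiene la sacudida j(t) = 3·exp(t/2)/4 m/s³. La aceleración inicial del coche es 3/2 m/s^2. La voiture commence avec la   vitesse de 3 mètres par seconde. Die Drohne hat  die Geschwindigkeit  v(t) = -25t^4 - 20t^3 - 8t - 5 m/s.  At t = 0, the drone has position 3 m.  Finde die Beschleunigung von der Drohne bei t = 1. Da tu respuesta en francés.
Nous devons dériver notre équation de la vitesse v(t) = -25·t^4 - 20·t^3 - 8·t - 5 1 fois. En dérivant la vitesse, nous obtenons l'accélération: a(t) = -100·t^3 - 60·t^2 - 8. En utilisant a(t) = -100·t^3 - 60·t^2 - 8 et en substituant t = 1, nous trouvons a = -168.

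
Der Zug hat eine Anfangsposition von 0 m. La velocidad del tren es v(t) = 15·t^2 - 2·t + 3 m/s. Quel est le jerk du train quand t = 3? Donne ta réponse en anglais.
To solve this, we need to take 2 derivatives of our velocity equation v(t) = 15·t^2 - 2·t + 3. The derivative of velocity gives acceleration: a(t) = 30·t - 2. The derivative of acceleration gives jerk: j(t) = 30. We have jerk j(t) = 30. Substituting t = 3: j(3) = 30.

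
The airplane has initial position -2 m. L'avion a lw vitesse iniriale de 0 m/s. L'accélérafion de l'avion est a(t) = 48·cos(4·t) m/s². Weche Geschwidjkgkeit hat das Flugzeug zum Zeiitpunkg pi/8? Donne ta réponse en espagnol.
Para resolver esto, necesitamos tomar 1 integral de nuestra ecuación de la aceleración a(t) = 48·cos(4·t). La antiderivada de la aceleración, con v(0) = 0, da la velocidad: v(t) = 12·sin(4·t). Tenemos la velocidad v(t) = 12·sin(4·t). Sustituyendo t = pi/8: v(pi/8) = 12.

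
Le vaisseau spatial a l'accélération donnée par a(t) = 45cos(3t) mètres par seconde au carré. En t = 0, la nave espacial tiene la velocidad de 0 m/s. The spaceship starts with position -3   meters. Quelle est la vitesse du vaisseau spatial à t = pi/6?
Pour résoudre ceci, nous devons prendre 1 primitive de notre équation de l'accélération a(t) = 45·cos(3·t). La primitive de l'accélération est la vitesse. En utilisant v(0) = 0, nous obtenons v(t) = 15·sin(3·t). De l'équation de la vitesse v(t) = 15·sin(3·t), nous substituons t = pi/6 pour obtenir v = 15.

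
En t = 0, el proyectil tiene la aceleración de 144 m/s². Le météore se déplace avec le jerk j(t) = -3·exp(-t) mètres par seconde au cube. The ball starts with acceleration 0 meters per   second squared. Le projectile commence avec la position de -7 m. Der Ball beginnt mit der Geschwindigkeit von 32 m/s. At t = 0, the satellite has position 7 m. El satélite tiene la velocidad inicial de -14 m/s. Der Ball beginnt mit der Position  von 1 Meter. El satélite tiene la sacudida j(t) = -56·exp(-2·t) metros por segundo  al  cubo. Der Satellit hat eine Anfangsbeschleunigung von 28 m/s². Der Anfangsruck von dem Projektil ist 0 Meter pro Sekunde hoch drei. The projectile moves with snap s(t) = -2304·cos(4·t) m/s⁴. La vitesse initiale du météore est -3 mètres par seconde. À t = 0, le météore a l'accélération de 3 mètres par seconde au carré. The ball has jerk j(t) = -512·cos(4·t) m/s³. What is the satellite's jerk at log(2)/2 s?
Using j(t) = -56·exp(-2·t) and substituting t = log(2)/2, we find j = -28.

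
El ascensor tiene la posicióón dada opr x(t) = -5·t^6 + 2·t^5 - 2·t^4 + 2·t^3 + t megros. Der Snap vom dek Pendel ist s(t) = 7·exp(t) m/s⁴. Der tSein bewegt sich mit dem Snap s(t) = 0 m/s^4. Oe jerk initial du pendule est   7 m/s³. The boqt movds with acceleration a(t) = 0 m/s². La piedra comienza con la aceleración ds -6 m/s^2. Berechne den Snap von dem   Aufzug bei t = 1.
Ausgehend von der Position x(t) = -5·t^6 + 2·t^5 - 2·t^4 + 2·t^3 + t, nehmen wir 4 Ableitungen. Durch Ableiten von der Position erhalten wir die Geschwindigkeit: v(t) = -30·t^5 + 10·t^4 - 8·t^3 + 6·t^2 + 1. Die Ableitung von der Geschwindigkeit ergibt die Beschleunigung: a(t) = -150·t^4 + 40·t^3 - 24·t^2 + 12·t. Mit d/dt von a(t) finden wir j(t) = -600·t^3 + 120·t^2 - 48·t + 12. Durch Ableiten von dem Ruck erhalten wir den Snap: s(t) = -1800·t^2 + 240·t - 48. Aus der Gleichung für den Snap s(t) = -1800·t^2 + 240·t - 48, setzen wir t = 1 ein und erhalten s = -1608.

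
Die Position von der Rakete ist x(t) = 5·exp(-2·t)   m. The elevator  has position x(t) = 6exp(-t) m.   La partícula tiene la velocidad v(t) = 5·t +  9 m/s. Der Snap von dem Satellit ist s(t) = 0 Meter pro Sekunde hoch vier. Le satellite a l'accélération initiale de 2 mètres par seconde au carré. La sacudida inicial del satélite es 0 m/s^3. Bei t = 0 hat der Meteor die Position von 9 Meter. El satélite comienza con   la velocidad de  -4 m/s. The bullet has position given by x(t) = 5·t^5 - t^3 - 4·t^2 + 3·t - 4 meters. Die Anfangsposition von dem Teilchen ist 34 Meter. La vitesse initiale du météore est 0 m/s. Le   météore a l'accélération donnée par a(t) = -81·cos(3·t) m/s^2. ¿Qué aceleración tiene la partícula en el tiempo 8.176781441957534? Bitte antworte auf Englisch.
To solve this, we need to take 1 derivative of our velocity equation v(t) = 5·t + 9. Differentiating velocity, we get acceleration: a(t) = 5. Using a(t) = 5 and substituting t = 8.176781441957534, we find a = 5.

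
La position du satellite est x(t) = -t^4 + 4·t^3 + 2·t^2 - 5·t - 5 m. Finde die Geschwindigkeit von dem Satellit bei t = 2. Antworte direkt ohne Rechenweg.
Die Antwort ist 19.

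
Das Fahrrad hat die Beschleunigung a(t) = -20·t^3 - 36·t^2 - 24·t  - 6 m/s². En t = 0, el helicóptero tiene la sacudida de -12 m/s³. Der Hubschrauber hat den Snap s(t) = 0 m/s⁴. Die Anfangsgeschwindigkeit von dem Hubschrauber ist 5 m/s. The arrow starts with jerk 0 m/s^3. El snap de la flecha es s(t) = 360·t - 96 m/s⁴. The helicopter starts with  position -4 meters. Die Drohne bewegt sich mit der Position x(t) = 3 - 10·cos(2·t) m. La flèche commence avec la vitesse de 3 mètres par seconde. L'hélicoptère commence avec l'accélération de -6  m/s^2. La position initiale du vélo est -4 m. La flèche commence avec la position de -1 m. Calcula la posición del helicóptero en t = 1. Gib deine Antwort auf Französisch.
Pour résoudre ceci, nous devons prendre 4 primitives de notre équation du snap s(t) = 0. La primitive du snap est le jerk. En utilisant j(0) = -12, nous obtenons j(t) = -12. L'intégrale du jerk est l'accélération. En utilisant a(0) = -6, nous obtenons a(t) = -12·t - 6. En intégrant l'accélération et en utilisant la condition initiale v(0) = 5, nous obtenons v(t) = -6·t^2 - 6·t + 5. La primitive de la vitesse, avec x(0) = -4, donne la position: x(t) = -2·t^3 - 3·t^2 + 5·t - 4. Nous avons la position x(t) = -2·t^3 - 3·t^2 + 5·t - 4. En substituant t = 1: x(1) = -4.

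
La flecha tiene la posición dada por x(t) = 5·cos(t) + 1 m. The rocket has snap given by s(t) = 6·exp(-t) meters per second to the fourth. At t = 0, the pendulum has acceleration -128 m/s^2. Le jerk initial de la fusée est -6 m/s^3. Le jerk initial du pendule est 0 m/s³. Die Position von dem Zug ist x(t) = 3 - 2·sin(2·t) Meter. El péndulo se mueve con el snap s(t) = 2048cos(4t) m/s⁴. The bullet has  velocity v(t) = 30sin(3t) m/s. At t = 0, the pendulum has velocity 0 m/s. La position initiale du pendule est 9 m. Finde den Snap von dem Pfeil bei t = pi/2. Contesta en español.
Partiendo de la posición x(t) = 5·cos(t) + 1, tomamos 4 derivadas. Derivando la posición, obtenemos la velocidad: v(t) = -5·sin(t). La derivada de la velocidad da la aceleración: a(t) = -5·cos(t). La derivada de la aceleración da la sacudida: j(t) = 5·sin(t). La derivada de la sacudida da el snap: s(t) = 5·cos(t). Tenemos el snap s(t) = 5·cos(t). Sustituyendo t = pi/2: s(pi/2) = 0.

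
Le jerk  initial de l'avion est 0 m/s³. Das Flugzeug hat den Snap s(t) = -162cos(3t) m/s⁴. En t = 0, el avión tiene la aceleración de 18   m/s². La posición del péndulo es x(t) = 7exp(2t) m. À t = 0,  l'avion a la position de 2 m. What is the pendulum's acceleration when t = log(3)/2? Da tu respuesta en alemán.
Um dies zu lösen, müssen wir 2 Ableitungen unserer Gleichung für die Position x(t) = 7·exp(2·t) nehmen. Mit d/dt von x(t) finden wir v(t) = 14·exp(2·t). Durch Ableiten von der Geschwindigkeit erhalten wir die Beschleunigung: a(t) = 28·exp(2·t). Mit a(t) = 28·exp(2·t) und Einsetzen von t = log(3)/2, finden wir a = 84.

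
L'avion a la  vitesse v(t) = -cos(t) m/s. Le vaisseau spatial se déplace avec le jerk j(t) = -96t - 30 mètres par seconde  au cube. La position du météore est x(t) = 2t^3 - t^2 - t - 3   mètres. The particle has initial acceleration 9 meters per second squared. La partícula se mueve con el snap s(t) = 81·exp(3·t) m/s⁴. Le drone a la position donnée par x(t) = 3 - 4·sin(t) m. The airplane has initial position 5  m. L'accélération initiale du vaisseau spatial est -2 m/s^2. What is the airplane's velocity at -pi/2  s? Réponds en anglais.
Using v(t) = -cos(t) and substituting t = -pi/2, we find v = 0.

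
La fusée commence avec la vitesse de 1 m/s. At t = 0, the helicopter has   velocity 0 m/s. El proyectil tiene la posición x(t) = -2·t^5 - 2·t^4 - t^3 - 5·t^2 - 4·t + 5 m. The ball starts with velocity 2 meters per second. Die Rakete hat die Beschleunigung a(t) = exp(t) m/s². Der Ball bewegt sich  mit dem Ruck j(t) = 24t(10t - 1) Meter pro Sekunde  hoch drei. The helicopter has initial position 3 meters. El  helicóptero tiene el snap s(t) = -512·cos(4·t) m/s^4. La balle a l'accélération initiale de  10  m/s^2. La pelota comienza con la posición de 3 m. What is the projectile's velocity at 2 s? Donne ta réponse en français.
Nous devons dériver notre équation de la position x(t) = -2·t^5 - 2·t^4 - t^3 - 5·t^2 - 4·t + 5 1 fois. En prenant d/dt de x(t), nous trouvons v(t) = -10·t^4 - 8·t^3 - 3·t^2 - 10·t - 4. De l'équation de la vitesse v(t) = -10·t^4 - 8·t^3 - 3·t^2 - 10·t - 4, nous substituons t = 2 pour obtenir v = -260.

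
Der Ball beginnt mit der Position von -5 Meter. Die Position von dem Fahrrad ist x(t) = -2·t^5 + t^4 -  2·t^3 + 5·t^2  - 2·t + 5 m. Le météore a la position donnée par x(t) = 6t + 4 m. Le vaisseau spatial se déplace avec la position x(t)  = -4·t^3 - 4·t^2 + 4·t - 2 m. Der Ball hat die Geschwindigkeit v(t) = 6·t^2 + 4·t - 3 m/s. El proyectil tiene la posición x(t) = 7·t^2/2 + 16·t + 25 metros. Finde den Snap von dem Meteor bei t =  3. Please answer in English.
Starting from position x(t) = 6·t + 4, we take 4 derivatives. The derivative of position gives velocity: v(t) = 6. Taking d/dt of v(t), we find a(t) = 0. The derivative of acceleration gives jerk: j(t) = 0. Differentiating jerk, we get snap: s(t) = 0. Using s(t) = 0 and substituting t = 3, we find s = 0.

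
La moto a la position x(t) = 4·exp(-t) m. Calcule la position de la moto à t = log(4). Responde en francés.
De l'équation de la position x(t) = 4·exp(-t), nous substituons t = log(4) pour obtenir x = 1.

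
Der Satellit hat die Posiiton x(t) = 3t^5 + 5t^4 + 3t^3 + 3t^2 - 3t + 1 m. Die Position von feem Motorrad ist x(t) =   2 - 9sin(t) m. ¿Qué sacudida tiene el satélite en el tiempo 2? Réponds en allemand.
Ausgehend von der Position x(t) = 3·t^5 + 5·t^4 + 3·t^3 + 3·t^2 - 3·t + 1, nehmen wir 3 Ableitungen. Die Ableitung von der Position ergibt die Geschwindigkeit: v(t) = 15·t^4 + 20·t^3 + 9·t^2 + 6·t - 3. Die Ableitung von der Geschwindigkeit ergibt die Beschleunigung: a(t) = 60·t^3 + 60·t^2 + 18·t + 6. Die Ableitung von der Beschleunigung ergibt den Ruck: j(t) = 180·t^2 + 120·t + 18. Aus der Gleichung für den Ruck j(t) = 180·t^2 + 120·t + 18, setzen wir t = 2 ein und erhalten j = 978.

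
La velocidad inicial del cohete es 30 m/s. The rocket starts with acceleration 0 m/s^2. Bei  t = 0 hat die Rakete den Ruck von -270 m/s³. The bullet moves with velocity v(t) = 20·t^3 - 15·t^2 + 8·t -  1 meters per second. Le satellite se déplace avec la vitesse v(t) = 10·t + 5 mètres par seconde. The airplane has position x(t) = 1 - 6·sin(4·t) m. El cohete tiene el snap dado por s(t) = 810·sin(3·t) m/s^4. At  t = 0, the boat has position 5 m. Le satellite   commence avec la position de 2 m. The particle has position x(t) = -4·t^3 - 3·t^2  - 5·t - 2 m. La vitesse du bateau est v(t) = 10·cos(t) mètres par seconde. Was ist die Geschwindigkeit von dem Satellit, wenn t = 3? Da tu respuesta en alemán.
Aus der Gleichung für die Geschwindigkeit v(t) = 10·t + 5, setzen wir t = 3 ein und erhalten v = 35.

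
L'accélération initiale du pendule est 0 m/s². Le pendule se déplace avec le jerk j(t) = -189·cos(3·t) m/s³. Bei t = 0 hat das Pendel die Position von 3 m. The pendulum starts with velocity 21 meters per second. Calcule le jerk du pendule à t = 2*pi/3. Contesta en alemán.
Wir haben den Ruck j(t) = -189·cos(3·t). Durch Einsetzen von t = 2*pi/3: j(2*pi/3) = -189.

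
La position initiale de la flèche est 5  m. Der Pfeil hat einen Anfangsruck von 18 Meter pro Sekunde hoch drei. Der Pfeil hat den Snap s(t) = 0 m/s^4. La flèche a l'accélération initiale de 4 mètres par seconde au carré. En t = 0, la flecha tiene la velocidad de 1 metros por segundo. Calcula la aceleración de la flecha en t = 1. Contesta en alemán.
Um dies zu lösen, müssen wir 2 Stammfunktionen unserer Gleichung für den Snap s(t) = 0 finden. Das Integral von dem Snap ist der Ruck. Mit j(0) = 18 erhalten wir j(t) = 18. Die Stammfunktion von dem Ruck, mit a(0) = 4, ergibt die Beschleunigung: a(t) = 18·t + 4. Mit a(t) = 18·t + 4 und Einsetzen von t = 1, finden wir a = 22.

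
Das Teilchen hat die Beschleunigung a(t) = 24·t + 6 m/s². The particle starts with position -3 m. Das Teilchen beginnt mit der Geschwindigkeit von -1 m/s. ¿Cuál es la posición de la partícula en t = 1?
Partiendo de la aceleración a(t) = 24·t + 6, tomamos 2 integrales. Tomando ∫a(t)dt y aplicando v(0) = -1, encontramos v(t) = 12·t^2 + 6·t - 1. Integrando la velocidad y usando la condición inicial x(0) = -3, obtenemos x(t) = 4·t^3 + 3·t^2 - t - 3. De la ecuación de la posición x(t) = 4·t^3 + 3·t^2 - t - 3, sustituimos t = 1 para obtener x = 3.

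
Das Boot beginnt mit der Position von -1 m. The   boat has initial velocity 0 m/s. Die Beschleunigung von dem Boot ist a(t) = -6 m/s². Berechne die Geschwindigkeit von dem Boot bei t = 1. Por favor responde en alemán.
Wir müssen die Stammfunktion unserer Gleichung für die Beschleunigung a(t) = -6 1-mal finden. Das Integral von der Beschleunigung ist die Geschwindigkeit. Mit v(0) = 0 erhalten wir v(t) = -6·t. Mit v(t) = -6·t und Einsetzen von t = 1, finden wir v = -6.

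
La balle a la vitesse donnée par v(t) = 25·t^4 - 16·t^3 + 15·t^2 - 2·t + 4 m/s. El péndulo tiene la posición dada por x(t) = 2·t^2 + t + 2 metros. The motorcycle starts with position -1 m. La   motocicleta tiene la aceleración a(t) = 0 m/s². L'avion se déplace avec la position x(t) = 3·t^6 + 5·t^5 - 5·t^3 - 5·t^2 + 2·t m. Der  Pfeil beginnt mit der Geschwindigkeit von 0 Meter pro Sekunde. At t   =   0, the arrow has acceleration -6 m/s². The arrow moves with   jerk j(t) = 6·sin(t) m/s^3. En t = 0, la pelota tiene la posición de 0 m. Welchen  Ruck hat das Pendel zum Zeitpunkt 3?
Wir müssen unsere Gleichung für die Position x(t) = 2·t^2 + t + 2 3-mal ableiten. Die Ableitung von der Position ergibt die Geschwindigkeit: v(t) = 4·t + 1. Mit d/dt von v(t) finden wir a(t) = 4. Die Ableitung von der Beschleunigung ergibt den Ruck: j(t) = 0. Wir haben den Ruck j(t) = 0. Durch Einsetzen von t = 3: j(3) = 0.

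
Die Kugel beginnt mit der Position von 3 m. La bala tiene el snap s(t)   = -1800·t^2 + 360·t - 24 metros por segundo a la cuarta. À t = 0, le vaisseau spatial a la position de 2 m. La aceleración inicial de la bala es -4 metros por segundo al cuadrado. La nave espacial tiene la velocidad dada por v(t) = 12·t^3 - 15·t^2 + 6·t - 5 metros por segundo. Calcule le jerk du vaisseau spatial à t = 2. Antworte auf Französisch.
Pour résoudre ceci, nous devons prendre 2 dérivées de notre équation de la vitesse v(t) = 12·t^3 - 15·t^2 + 6·t - 5. La dérivée de la vitesse donne l'accélération: a(t) = 36·t^2 - 30·t + 6. La dérivée de l'accélération donne le jerk: j(t) = 72·t - 30. Nous avons le jerk j(t) = 72·t - 30. En substituant t = 2: j(2) = 114.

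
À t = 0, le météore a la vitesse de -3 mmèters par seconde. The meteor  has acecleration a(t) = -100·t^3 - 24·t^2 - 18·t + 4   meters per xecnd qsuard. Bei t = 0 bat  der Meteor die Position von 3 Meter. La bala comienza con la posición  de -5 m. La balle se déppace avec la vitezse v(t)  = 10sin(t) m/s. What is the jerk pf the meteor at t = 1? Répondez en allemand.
Um dies zu lösen, müssen wir 1 Ableitung unserer Gleichung für die Beschleunigung a(t) = -100·t^3 - 24·t^2 - 18·t + 4 nehmen. Die Ableitung von der Beschleunigung ergibt den Ruck: j(t) = -300·t^2 - 48·t - 18. Mit j(t) = -300·t^2 - 48·t - 18 und Einsetzen von t = 1, finden wir j = -366.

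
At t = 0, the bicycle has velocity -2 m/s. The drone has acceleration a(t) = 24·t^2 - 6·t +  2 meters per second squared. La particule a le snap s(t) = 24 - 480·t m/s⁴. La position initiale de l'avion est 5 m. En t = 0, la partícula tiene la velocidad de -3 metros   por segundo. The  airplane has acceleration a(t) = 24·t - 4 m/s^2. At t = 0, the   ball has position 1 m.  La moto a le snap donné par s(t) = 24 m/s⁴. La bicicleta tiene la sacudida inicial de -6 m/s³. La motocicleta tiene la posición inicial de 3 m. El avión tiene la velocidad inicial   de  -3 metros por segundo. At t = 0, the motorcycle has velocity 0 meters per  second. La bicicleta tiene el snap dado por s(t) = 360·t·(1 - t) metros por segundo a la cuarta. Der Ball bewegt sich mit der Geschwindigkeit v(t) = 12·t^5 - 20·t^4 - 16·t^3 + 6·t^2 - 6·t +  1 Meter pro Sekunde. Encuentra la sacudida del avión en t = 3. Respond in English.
To solve this, we need to take 1 derivative of our acceleration equation a(t) = 24·t - 4. Differentiating acceleration, we get jerk: j(t) = 24. Using j(t) = 24 and substituting t = 3, we find j = 24.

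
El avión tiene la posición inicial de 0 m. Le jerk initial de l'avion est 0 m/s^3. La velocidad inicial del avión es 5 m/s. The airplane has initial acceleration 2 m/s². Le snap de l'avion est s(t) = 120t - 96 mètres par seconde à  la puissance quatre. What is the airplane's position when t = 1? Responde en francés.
Nous devons trouver la primitive de notre équation du snap s(t) = 120·t - 96 4 fois. En intégrant le snap et en utilisant la condition initiale j(0) = 0, nous obtenons j(t) = 12·t·(5·t - 8). La primitive du jerk est l'accélération. En utilisant a(0) = 2, nous obtenons a(t) = 20·t^3 - 48·t^2 + 2. En prenant ∫a(t)dt et en appliquant v(0) = 5, nous trouvons v(t) = 5·t^4 - 16·t^3 + 2·t + 5. En intégrant la vitesse et en utilisant la condition initiale x(0) = 0, nous obtenons x(t) = t^5 - 4·t^4 + t^2 + 5·t. En utilisant x(t) = t^5 - 4·t^4 + t^2 + 5·t et en substituant t = 1, nous trouvons x = 3.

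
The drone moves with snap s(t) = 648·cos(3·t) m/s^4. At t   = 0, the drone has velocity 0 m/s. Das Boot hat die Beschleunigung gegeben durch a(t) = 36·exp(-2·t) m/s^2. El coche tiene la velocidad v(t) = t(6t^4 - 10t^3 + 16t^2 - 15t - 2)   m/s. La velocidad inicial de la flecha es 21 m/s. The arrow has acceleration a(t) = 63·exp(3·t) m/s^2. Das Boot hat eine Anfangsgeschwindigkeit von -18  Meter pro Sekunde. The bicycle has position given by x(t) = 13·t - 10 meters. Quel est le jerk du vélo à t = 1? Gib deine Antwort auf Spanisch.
Partiendo de la posición x(t) = 13·t - 10, tomamos 3 derivadas. Tomando d/dt de x(t), encontramos v(t) = 13. Tomando d/dt de v(t), encontramos a(t) = 0. Tomando d/dt de a(t), encontramos j(t) = 0. Tenemos la sacudida j(t) = 0. Sustituyendo t = 1: j(1) = 0.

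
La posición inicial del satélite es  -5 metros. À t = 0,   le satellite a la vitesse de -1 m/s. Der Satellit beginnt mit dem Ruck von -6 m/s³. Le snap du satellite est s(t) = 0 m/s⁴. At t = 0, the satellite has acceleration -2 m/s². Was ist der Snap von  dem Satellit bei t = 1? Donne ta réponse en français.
Nous avons le snap s(t) = 0. En substituant t = 1: s(1) = 0.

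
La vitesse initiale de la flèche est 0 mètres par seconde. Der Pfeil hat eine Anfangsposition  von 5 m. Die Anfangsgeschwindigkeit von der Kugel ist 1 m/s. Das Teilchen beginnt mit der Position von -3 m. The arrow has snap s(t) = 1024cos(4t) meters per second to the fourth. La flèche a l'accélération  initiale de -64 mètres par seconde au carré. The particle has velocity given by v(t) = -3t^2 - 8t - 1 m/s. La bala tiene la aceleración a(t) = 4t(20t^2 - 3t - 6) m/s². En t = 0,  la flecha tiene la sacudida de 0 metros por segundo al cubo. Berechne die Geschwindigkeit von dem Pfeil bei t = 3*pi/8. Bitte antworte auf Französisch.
En partant du snap s(t) = 1024·cos(4·t), nous prenons 3 intégrales. L'intégrale du snap, avec j(0) = 0, donne le jerk: j(t) = 256·sin(4·t). La primitive du jerk est l'accélération. En utilisant a(0) = -64, nous obtenons a(t) = -64·cos(4·t). La primitive de l'accélération est la vitesse. En utilisant v(0) = 0, nous obtenons v(t) = -16·sin(4·t). Nous avons la vitesse v(t) = -16·sin(4·t). En substituant t = 3*pi/8: v(3*pi/8) = 16.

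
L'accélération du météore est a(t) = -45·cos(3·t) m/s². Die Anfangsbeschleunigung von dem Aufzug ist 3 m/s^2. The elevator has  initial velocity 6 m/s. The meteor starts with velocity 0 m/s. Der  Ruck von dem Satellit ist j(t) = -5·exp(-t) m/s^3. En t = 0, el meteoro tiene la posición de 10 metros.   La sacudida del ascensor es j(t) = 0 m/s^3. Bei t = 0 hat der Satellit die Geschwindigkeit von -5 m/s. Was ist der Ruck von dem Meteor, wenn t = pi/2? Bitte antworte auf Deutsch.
Ausgehend von der Beschleunigung a(t) = -45·cos(3·t), nehmen wir 1 Ableitung. Durch Ableiten von der Beschleunigung erhalten wir den Ruck: j(t) = 135·sin(3·t). Aus der Gleichung für den Ruck j(t) = 135·sin(3·t), setzen wir t = pi/2 ein und erhalten j = -135.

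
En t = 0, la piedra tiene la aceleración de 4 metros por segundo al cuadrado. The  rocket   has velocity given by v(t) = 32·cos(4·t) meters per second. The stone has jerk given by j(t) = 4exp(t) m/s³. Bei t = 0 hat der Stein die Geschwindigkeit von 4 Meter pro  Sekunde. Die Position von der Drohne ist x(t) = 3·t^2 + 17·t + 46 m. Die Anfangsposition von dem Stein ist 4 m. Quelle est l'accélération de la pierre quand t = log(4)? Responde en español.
Debemos encontrar la antiderivada de nuestra ecuación de la sacudida j(t) = 4·exp(t) 1 vez. Integrando la sacudida y usando la condición inicial a(0) = 4, obtenemos a(t) = 4·exp(t). Tenemos la aceleración a(t) = 4·exp(t). Sustituyendo t = log(4): a(log(4)) = 16.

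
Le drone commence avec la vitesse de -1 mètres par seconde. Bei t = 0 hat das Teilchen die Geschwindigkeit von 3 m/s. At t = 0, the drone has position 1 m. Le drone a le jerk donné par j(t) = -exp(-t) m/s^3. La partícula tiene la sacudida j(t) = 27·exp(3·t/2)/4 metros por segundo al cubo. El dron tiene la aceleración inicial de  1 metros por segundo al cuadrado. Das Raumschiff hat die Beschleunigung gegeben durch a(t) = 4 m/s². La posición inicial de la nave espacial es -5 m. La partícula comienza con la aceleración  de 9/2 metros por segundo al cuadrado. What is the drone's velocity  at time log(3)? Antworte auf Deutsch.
Wir müssen unsere Gleichung für den Ruck j(t) = -exp(-t) 2-mal integrieren. Durch Integration von dem Ruck und Verwendung der Anfangsbedingung a(0) = 1, erhalten wir a(t) = exp(-t). Durch Integration von der Beschleunigung und Verwendung der Anfangsbedingung v(0) = -1, erhalten wir v(t) = -exp(-t). Aus der Gleichung für die Geschwindigkeit v(t) = -exp(-t), setzen wir t = log(3) ein und erhalten v = -1/3.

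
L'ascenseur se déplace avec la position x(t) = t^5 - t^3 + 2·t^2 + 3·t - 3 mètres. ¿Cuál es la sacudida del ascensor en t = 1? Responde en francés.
Pour résoudre ceci, nous devons prendre 3 dérivées de notre équation de la position x(t) = t^5 - t^3 + 2·t^2 + 3·t - 3. En dérivant la position, nous obtenons la vitesse: v(t) = 5·t^4 - 3·t^2 + 4·t + 3. En prenant d/dt de v(t), nous trouvons a(t) = 20·t^3 - 6·t + 4. La dérivée de l'accélération donne le jerk: j(t) = 60·t^2 - 6. De l'équation du jerk j(t) = 60·t^2 - 6, nous substituons t = 1 pour obtenir j = 54.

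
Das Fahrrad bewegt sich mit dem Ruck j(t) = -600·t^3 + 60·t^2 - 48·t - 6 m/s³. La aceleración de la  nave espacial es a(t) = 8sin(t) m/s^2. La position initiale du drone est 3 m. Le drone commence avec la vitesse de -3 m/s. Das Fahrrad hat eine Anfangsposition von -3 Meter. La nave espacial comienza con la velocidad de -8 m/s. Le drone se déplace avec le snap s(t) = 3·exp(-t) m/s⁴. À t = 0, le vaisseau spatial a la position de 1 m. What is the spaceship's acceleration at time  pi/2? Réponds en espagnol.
Tenemos la aceleración a(t) = 8·sin(t). Sustituyendo t = pi/2: a(pi/2) = 8.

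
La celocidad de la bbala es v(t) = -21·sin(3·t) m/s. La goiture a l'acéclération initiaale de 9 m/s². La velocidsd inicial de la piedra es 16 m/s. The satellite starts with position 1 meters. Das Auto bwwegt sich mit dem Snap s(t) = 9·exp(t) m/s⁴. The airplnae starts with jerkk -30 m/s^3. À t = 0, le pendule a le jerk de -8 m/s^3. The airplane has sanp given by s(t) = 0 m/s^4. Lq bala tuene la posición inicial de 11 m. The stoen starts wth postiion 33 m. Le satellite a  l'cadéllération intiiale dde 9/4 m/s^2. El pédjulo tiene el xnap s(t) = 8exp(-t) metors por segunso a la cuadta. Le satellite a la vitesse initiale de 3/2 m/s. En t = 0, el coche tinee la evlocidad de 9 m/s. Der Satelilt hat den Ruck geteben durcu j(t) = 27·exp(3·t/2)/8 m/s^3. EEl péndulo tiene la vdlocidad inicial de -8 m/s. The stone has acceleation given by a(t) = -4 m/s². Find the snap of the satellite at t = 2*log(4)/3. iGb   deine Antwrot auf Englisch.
Starting from jerk j(t) = 27·exp(3·t/2)/8, we take 1 derivative. Taking d/dt of j(t), we find s(t) = 81·exp(3·t/2)/16. From the given snap equation s(t) = 81·exp(3·t/2)/16, we substitute t = 2*log(4)/3 to get s = 81/4.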